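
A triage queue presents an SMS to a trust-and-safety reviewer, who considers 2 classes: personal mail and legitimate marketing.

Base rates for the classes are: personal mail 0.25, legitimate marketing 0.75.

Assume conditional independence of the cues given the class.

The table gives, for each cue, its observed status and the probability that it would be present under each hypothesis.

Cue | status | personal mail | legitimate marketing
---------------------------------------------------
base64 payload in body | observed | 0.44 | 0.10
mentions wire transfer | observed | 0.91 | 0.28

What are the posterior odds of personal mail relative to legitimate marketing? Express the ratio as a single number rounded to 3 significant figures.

4.77

The normalizing constant cancels in an odds ratio, so compute prior × likelihood for the two hypotheses only:
  personal mail: 0.25 × 0.44 × 0.91 = 0.1001
  legitimate marketing: 0.75 × 0.10 × 0.28 = 0.021
Odds(personal mail : legitimate marketing) = 0.1001 / 0.021 ≈ 4.77.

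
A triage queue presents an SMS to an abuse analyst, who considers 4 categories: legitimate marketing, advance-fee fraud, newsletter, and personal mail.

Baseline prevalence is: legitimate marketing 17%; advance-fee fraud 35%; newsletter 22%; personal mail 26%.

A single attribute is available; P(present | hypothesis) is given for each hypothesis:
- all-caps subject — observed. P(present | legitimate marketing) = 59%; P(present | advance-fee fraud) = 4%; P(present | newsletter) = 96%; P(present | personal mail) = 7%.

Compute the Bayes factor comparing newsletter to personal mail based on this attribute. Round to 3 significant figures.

13.7

The Bayes factor is the ratio of the two likelihoods.
  newsletter: 0.96
  personal mail: 0.07
Bayes factor = 0.96 / 0.07 ≈ 13.7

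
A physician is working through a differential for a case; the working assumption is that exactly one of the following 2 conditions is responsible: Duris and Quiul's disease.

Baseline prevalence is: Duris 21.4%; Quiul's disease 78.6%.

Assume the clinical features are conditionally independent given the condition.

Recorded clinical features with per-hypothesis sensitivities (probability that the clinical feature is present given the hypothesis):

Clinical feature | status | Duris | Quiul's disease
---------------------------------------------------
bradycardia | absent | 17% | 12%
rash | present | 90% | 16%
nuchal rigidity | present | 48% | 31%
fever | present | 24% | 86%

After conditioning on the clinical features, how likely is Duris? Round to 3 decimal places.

Multiply each prior by the joint likelihood of the clinical feature pattern (using 1 − P(present | H) for each absent clinical feature):
  Duris: 0.214 × (1 − 0.17) × 0.90 × 0.48 × 0.24 = 0.018416
  Quiul's disease: 0.786 × (1 − 0.12) × 0.16 × 0.31 × 0.86 = 0.029504
The unnormalized weights sum to 0.04792.
P(Duris | evidence) = 0.018416 / 0.04792 ≈ 0.384.

0.384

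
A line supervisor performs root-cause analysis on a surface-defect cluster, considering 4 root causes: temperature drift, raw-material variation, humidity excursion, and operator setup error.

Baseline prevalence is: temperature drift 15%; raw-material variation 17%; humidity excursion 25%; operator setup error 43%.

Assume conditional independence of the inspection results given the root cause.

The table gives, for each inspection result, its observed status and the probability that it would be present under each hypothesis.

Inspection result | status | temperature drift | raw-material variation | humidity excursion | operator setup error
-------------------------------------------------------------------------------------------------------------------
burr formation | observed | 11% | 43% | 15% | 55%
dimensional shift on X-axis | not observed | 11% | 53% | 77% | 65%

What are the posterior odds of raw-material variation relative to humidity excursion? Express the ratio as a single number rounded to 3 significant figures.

3.98

The normalizing constant cancels in an odds ratio, so compute prior × likelihood for the two hypotheses only (using 1 − P(present | H) for each absent inspection result):
  raw-material variation: 0.17 × 0.43 × (1 − 0.53) = 0.034357
  humidity excursion: 0.25 × 0.15 × (1 − 0.77) = 0.008625
Odds(raw-material variation : humidity excursion) = 0.034357 / 0.008625 ≈ 3.98.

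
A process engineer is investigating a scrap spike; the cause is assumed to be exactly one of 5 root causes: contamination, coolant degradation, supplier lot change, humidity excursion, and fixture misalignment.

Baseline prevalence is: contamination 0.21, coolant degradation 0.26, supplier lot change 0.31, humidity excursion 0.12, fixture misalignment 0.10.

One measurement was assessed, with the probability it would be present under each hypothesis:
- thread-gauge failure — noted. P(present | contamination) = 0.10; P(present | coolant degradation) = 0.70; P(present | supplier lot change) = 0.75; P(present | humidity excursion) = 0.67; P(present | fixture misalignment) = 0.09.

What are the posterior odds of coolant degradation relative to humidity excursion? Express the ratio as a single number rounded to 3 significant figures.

Unnormalized posterior weight (prior times the measurement likelihood) for each of the two hypotheses:
  coolant degradation: 0.26 × 0.70 = 0.182
  humidity excursion: 0.12 × 0.67 = 0.0804
Posterior odds = 0.182 / 0.0804 ≈ 2.26.

2.26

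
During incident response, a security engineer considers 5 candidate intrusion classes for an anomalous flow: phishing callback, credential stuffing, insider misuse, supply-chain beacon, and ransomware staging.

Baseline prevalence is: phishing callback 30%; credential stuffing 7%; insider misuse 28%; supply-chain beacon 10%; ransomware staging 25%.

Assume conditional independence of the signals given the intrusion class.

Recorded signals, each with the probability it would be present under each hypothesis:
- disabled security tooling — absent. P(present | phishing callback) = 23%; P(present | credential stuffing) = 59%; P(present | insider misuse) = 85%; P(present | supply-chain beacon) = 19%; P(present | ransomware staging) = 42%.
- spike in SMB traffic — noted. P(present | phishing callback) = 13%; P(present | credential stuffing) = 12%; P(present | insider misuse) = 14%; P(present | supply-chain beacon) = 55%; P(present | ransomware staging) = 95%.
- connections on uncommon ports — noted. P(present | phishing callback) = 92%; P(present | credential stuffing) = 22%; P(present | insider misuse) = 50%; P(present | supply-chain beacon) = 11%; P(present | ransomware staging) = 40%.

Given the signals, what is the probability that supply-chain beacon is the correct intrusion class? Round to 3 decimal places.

0.054

By Bayes' rule with conditional independence, the unnormalized weight for each hypothesis is prior × ∏ likelihoods (using 1 − P(present | H) for each absent signal):
  phishing callback: 0.30 × (1 − 0.23) × 0.13 × 0.92 = 0.027628
  credential stuffing: 0.07 × (1 − 0.59) × 0.12 × 0.22 = 0.00075768
  insider misuse: 0.28 × (1 − 0.85) × 0.14 × 0.50 = 0.00294
  supply-chain beacon: 0.10 × (1 − 0.19) × 0.55 × 0.11 = 0.0049005
  ransomware staging: 0.25 × (1 − 0.42) × 0.95 × 0.40 = 0.0551
Marginal likelihood of the evidence = 0.091326.
P(supply-chain beacon | evidence) = 0.0049005 / 0.091326 ≈ 0.054.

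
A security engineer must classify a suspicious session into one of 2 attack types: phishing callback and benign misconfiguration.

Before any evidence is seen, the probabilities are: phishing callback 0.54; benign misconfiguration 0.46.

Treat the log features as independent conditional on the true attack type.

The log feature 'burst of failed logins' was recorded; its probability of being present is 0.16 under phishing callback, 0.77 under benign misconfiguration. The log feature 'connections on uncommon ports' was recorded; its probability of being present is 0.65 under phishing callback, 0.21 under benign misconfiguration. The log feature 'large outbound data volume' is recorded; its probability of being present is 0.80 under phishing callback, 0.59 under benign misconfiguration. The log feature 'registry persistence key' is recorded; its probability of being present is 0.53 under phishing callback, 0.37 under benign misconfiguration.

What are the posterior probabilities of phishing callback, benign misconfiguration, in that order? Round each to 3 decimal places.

By Bayes' rule with conditional independence, the unnormalized weight for each hypothesis is prior × ∏ likelihoods:
  phishing callback: 0.54 × 0.16 × 0.65 × 0.80 × 0.53 = 0.023812
  benign misconfiguration: 0.46 × 0.77 × 0.21 × 0.59 × 0.37 = 0.016238
The unnormalized weights sum to 0.040049.
P(phishing callback | evidence) = 0.023812 / 0.040049 ≈ 0.595
P(benign misconfiguration | evidence) = 0.016238 / 0.040049 ≈ 0.405

0.595, 0.405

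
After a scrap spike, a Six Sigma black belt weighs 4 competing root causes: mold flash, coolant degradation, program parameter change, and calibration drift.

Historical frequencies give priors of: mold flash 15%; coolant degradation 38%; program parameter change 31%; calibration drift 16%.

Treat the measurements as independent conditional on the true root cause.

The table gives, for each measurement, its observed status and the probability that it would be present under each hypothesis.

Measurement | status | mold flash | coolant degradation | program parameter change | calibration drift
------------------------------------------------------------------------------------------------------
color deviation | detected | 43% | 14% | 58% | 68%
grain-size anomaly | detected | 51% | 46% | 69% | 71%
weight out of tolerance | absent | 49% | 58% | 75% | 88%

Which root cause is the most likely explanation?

program parameter change

By Bayes' rule with conditional independence, the unnormalized weight for each hypothesis is prior × ∏ likelihoods (using 1 − P(present | H) for each absent measurement):
  mold flash: 0.15 × 0.43 × 0.51 × (1 − 0.49) = 0.016776
  coolant degradation: 0.38 × 0.14 × 0.46 × (1 − 0.58) = 0.010278
  program parameter change: 0.31 × 0.58 × 0.69 × (1 − 0.75) = 0.031015
  calibration drift: 0.16 × 0.68 × 0.71 × (1 − 0.88) = 0.0092698
Normalizing constant Z = 0.016776 + 0.010278 + 0.031015 + 0.0092698 = 0.06734.
P(mold flash | evidence) ≈ 0.016776 / 0.06734 ≈ 0.249
P(coolant degradation | evidence) ≈ 0.010278 / 0.06734 ≈ 0.153
P(program parameter change | evidence) ≈ 0.031015 / 0.06734 ≈ 0.461
P(calibration drift | evidence) ≈ 0.0092698 / 0.06734 ≈ 0.138
The largest is 0.461, so program parameter change is most probable.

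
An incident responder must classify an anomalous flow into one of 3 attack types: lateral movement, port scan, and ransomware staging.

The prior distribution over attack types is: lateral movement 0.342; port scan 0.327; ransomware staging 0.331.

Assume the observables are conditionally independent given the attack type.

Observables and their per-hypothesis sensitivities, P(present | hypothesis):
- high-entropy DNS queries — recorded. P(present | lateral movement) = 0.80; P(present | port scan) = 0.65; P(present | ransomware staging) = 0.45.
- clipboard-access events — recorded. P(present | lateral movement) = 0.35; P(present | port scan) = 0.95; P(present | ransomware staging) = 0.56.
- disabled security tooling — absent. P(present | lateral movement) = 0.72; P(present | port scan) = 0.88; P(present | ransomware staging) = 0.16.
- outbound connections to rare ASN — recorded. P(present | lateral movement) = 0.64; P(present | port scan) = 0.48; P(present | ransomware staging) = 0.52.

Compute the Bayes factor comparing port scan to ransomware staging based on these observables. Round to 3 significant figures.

0.323

The Bayes factor is the ratio of the joint likelihoods of the observable pattern under the two hypotheses (using 1 − P(present | H) for each absent observable).
  port scan: 0.65 × 0.95 × (1 − 0.88) × 0.48 = 0.035568
  ransomware staging: 0.45 × 0.56 × (1 − 0.16) × 0.52 = 0.11007
Bayes factor = 0.035568 / 0.11007 ≈ 0.323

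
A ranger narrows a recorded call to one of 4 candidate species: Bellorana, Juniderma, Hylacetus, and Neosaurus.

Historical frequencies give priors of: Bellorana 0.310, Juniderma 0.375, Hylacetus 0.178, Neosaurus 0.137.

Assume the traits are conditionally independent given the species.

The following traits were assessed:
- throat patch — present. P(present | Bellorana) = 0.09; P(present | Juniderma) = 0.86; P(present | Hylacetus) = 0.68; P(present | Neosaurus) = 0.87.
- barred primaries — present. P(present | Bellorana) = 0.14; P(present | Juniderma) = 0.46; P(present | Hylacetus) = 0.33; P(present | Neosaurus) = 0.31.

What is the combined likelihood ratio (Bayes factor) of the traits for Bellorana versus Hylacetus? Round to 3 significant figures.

0.0561

The Bayes factor is the ratio of the joint likelihoods of the trait pattern under the two hypotheses.
  Bellorana: 0.09 × 0.14 = 0.0126
  Hylacetus: 0.68 × 0.33 = 0.2244
Bayes factor = 0.0126 / 0.2244 ≈ 0.0561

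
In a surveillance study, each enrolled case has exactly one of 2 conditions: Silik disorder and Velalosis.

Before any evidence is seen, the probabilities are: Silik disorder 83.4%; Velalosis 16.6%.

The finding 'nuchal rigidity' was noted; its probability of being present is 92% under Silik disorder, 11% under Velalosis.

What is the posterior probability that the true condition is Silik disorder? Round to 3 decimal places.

By Bayes' rule, the unnormalized weight for each hypothesis is prior × likelihood:
  Silik disorder: 0.834 × 0.92 = 0.76728
  Velalosis: 0.166 × 0.11 = 0.01826
The unnormalized weights sum to 0.78554.
P(Silik disorder | evidence) = 0.76728 / 0.78554 ≈ 0.977.

0.977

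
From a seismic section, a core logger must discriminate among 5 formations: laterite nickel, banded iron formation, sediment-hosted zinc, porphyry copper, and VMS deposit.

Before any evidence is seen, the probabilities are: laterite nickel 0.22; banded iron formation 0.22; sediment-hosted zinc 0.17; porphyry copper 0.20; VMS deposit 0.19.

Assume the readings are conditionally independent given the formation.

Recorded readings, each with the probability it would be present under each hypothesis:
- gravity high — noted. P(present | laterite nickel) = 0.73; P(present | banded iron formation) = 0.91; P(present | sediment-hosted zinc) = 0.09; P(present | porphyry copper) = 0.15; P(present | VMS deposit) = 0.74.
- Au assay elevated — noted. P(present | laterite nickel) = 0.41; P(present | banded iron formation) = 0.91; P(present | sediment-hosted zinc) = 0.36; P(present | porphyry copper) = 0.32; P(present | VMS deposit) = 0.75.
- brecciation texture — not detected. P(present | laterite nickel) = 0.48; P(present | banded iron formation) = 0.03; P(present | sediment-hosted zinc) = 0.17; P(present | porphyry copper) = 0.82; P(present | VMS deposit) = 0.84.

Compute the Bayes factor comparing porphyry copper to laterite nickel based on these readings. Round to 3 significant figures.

The Bayes factor is the ratio of the joint likelihoods of the reading pattern under the two hypotheses (using 1 − P(present | H) for each absent reading).
  porphyry copper: 0.15 × 0.32 × (1 − 0.82) = 0.00864
  laterite nickel: 0.73 × 0.41 × (1 − 0.48) = 0.15564
Bayes factor = 0.00864 / 0.15564 ≈ 0.0555

0.0555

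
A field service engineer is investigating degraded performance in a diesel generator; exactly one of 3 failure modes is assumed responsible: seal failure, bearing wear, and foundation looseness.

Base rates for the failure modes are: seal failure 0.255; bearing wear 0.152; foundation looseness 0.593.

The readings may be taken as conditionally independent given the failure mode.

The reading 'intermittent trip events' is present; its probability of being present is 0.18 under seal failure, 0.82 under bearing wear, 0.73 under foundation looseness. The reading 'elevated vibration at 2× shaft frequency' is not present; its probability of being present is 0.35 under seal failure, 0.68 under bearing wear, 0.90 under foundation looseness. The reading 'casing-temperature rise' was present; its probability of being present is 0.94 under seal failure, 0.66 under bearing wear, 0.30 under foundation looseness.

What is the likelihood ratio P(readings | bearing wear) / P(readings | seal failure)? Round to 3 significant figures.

The Bayes factor is the ratio of the joint likelihoods of the reading pattern under the two hypotheses (using 1 − P(present | H) for each absent reading).
  bearing wear: 0.82 × (1 − 0.68) × 0.66 = 0.17318
  seal failure: 0.18 × (1 − 0.35) × 0.94 = 0.10998
Bayes factor = 0.17318 / 0.10998 ≈ 1.57

1.57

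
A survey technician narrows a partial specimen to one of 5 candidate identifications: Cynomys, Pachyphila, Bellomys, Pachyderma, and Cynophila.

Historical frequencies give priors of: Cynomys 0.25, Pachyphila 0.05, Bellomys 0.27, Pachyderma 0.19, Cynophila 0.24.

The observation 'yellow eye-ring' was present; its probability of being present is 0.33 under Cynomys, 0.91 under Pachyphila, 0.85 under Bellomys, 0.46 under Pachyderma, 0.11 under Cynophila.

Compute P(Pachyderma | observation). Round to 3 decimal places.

0.185

For each hypothesis, the unnormalized posterior weight is prior × likelihood:
  Cynomys: 0.25 × 0.33 = 0.0825
  Pachyphila: 0.05 × 0.91 = 0.0455
  Bellomys: 0.27 × 0.85 = 0.2295
  Pachyderma: 0.19 × 0.46 = 0.0874
  Cynophila: 0.24 × 0.11 = 0.0264
The unnormalized weights sum to 0.4713.
P(Pachyderma | evidence) = 0.0874 / 0.4713 ≈ 0.185.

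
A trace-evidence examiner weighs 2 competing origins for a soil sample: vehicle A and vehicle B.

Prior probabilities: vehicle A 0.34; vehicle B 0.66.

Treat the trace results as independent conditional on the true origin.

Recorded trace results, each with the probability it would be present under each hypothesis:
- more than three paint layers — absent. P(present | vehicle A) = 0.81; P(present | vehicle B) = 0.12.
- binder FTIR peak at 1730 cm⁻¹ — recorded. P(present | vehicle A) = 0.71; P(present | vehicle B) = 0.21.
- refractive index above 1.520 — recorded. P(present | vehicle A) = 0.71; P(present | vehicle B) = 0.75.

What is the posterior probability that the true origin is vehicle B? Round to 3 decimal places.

By Bayes' rule with conditional independence, the unnormalized weight for each hypothesis is prior × ∏ likelihoods (using 1 − P(present | H) for each absent trace result):
  vehicle A: 0.34 × (1 − 0.81) × 0.71 × 0.71 = 0.032565
  vehicle B: 0.66 × (1 − 0.12) × 0.21 × 0.75 = 0.091476
Normalizing constant Z = 0.032565 + 0.091476 = 0.12404.
P(vehicle B | evidence) = 0.091476 / 0.12404 ≈ 0.737.

0.737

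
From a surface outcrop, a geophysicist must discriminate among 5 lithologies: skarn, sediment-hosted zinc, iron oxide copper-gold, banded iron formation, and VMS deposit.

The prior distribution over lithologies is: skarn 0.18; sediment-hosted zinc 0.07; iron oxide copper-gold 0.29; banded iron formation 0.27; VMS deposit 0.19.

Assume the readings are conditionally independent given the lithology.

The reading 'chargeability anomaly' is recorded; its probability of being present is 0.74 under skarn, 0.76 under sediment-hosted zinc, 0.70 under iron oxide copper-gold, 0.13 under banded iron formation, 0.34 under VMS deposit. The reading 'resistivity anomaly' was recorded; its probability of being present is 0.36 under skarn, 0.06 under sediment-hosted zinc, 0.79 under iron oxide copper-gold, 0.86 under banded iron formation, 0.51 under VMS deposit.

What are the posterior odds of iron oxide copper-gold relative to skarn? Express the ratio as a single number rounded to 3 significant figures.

The normalizing constant cancels in an odds ratio, so compute prior × likelihood for the two hypotheses only:
  iron oxide copper-gold: 0.29 × 0.70 × 0.79 = 0.16037
  skarn: 0.18 × 0.74 × 0.36 = 0.047952
Posterior odds = 0.16037 / 0.047952 ≈ 3.34.

3.34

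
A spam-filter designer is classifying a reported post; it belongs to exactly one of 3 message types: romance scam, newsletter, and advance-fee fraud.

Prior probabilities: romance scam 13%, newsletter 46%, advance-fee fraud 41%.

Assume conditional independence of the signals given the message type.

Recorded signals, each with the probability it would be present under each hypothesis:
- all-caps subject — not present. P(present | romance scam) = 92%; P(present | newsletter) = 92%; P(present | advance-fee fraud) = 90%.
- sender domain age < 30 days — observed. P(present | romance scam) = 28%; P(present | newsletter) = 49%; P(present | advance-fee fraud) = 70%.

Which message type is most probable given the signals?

advance-fee fraud

For each hypothesis, the unnormalized posterior weight is prior × product of the signal likelihoods (using 1 − P(present | H) for each absent signal):
  romance scam: 0.13 × (1 − 0.92) × 0.28 = 0.002912
  newsletter: 0.46 × (1 − 0.92) × 0.49 = 0.018032
  advance-fee fraud: 0.41 × (1 − 0.90) × 0.70 = 0.0287
The unnormalized weights sum to 0.049644.
P(romance scam | evidence) ≈ 0.002912 / 0.049644 ≈ 0.059
P(newsletter | evidence) ≈ 0.018032 / 0.049644 ≈ 0.363
P(advance-fee fraud | evidence) ≈ 0.0287 / 0.049644 ≈ 0.578
The largest is 0.578, so advance-fee fraud is most probable.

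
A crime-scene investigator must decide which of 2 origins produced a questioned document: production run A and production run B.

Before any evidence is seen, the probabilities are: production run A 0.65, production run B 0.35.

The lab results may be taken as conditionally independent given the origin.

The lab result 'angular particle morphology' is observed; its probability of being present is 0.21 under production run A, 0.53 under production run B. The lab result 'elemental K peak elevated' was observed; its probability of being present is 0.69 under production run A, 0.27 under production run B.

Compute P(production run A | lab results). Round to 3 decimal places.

0.653

Multiply each prior by the joint likelihood of the lab result pattern:
  production run A: 0.65 × 0.21 × 0.69 = 0.094185
  production run B: 0.35 × 0.53 × 0.27 = 0.050085
Marginal likelihood of the evidence = 0.14427.
P(production run A | evidence) = 0.094185 / 0.14427 ≈ 0.653.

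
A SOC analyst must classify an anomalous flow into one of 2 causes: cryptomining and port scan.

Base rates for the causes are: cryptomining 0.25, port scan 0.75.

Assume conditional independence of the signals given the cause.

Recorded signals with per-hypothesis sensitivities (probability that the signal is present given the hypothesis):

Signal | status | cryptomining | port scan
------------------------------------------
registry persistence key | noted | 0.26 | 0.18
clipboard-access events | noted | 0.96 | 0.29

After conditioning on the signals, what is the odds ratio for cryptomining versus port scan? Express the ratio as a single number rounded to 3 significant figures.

1.59

The normalizing constant cancels in an odds ratio, so compute prior × likelihood for the two hypotheses only:
  cryptomining: 0.25 × 0.26 × 0.96 = 0.0624
  port scan: 0.75 × 0.18 × 0.29 = 0.03915
Posterior odds = 0.0624 / 0.03915 ≈ 1.59.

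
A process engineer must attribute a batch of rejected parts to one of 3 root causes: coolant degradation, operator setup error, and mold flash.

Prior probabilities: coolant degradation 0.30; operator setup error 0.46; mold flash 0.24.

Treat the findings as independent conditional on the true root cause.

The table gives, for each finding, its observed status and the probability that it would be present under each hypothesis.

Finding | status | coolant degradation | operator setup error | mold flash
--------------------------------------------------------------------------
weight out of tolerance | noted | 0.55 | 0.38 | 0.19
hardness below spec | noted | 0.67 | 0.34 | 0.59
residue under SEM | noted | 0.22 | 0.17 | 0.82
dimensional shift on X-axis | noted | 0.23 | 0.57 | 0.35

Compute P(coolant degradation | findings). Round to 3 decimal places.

0.293

By Bayes' rule with conditional independence, the unnormalized weight for each hypothesis is prior × ∏ likelihoods:
  coolant degradation: 0.30 × 0.55 × 0.67 × 0.22 × 0.23 = 0.0055938
  operator setup error: 0.46 × 0.38 × 0.34 × 0.17 × 0.57 = 0.005759
  mold flash: 0.24 × 0.19 × 0.59 × 0.82 × 0.35 = 0.0077214
Marginal likelihood of the evidence = 0.019074.
P(coolant degradation | evidence) = 0.0055938 / 0.019074 ≈ 0.293.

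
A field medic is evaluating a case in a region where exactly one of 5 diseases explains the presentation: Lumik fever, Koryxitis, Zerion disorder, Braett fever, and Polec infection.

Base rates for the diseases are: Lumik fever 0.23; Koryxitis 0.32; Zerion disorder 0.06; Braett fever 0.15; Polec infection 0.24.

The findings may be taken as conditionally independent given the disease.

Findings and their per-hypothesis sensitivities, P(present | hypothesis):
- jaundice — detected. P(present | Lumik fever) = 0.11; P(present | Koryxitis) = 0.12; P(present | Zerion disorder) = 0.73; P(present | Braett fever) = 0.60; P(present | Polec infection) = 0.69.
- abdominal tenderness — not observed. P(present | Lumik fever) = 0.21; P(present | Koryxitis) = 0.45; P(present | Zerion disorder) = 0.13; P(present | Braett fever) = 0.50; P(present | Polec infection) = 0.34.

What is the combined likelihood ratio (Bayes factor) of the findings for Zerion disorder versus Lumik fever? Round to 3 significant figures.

7.31

Joint likelihood of the evidence pattern under each hypothesis (using 1 − P(present | H) for each absent finding):
  Zerion disorder: 0.73 × (1 − 0.13) = 0.6351
  Lumik fever: 0.11 × (1 − 0.21) = 0.0869
Bayes factor = 0.6351 / 0.0869 ≈ 7.31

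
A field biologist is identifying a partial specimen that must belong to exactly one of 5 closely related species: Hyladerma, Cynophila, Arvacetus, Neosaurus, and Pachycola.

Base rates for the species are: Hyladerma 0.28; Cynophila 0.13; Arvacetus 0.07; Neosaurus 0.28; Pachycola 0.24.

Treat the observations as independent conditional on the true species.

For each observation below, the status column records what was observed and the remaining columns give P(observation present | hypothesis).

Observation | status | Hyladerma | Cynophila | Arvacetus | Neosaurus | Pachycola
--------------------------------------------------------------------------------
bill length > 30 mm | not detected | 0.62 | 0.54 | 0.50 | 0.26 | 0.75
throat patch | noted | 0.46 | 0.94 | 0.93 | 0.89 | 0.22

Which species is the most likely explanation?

For each hypothesis, the unnormalized posterior weight is prior × product of the observation likelihoods (using 1 − P(present | H) for each absent observation):
  Hyladerma: 0.28 × (1 − 0.62) × 0.46 = 0.048944
  Cynophila: 0.13 × (1 − 0.54) × 0.94 = 0.056212
  Arvacetus: 0.07 × (1 − 0.50) × 0.93 = 0.03255
  Neosaurus: 0.28 × (1 − 0.26) × 0.89 = 0.18441
  Pachycola: 0.24 × (1 − 0.75) × 0.22 = 0.0132
The unnormalized weights sum to 0.33531.
P(Hyladerma | evidence) ≈ 0.048944 / 0.33531 ≈ 0.146
P(Cynophila | evidence) ≈ 0.056212 / 0.33531 ≈ 0.168
P(Arvacetus | evidence) ≈ 0.03255 / 0.33531 ≈ 0.097
P(Neosaurus | evidence) ≈ 0.18441 / 0.33531 ≈ 0.550
P(Pachycola | evidence) ≈ 0.0132 / 0.33531 ≈ 0.039
The largest is 0.550, so Neosaurus is most probable.

Neosaurus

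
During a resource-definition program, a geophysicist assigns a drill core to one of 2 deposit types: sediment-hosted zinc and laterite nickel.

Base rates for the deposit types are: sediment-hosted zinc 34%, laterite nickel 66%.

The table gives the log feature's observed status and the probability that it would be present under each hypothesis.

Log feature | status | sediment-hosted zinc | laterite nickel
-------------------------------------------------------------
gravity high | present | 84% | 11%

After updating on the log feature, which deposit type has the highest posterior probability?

For each hypothesis, the unnormalized posterior weight is prior × likelihood:
  sediment-hosted zinc: 0.34 × 0.84 = 0.2856
  laterite nickel: 0.66 × 0.11 = 0.0726
Normalizing constant Z = 0.2856 + 0.0726 = 0.3582.
P(sediment-hosted zinc | evidence) ≈ 0.2856 / 0.3582 ≈ 0.797
P(laterite nickel | evidence) ≈ 0.0726 / 0.3582 ≈ 0.203
The largest is 0.797, so sediment-hosted zinc is most probable.

sediment-hosted zinc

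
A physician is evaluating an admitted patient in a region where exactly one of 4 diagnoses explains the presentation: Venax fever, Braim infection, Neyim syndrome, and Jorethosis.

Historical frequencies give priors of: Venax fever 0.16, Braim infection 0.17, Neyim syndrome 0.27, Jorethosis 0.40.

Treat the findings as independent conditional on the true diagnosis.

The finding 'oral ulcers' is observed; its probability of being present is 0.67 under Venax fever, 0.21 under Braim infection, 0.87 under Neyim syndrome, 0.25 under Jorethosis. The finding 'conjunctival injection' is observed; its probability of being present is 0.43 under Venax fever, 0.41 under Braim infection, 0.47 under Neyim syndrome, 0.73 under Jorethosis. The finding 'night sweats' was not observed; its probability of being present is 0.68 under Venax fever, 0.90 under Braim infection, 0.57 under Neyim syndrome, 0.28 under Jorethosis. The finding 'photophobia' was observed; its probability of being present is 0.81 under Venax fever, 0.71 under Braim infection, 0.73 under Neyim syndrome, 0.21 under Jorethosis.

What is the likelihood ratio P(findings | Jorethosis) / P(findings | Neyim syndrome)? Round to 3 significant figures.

Take the product of per-finding likelihoods under each hypothesis (using 1 − P(present | H) for each absent finding), then divide.
  Jorethosis: 0.25 × 0.73 × (1 − 0.28) × 0.21 = 0.027594
  Neyim syndrome: 0.87 × 0.47 × (1 − 0.57) × 0.73 = 0.12835
Bayes factor = 0.027594 / 0.12835 ≈ 0.215

0.215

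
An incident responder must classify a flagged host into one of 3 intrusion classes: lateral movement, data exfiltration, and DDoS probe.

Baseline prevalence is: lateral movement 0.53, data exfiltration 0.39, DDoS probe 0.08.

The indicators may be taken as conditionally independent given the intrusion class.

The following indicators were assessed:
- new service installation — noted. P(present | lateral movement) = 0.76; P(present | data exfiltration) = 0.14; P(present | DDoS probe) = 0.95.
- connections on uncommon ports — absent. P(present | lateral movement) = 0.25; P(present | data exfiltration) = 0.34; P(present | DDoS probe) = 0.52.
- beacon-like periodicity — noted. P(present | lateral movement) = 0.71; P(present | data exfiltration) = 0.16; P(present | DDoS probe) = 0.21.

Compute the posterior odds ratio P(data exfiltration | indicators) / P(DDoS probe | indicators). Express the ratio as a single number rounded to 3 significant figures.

Unnormalized posterior weight (prior times the indicator likelihoods) for each of the two hypotheses (using 1 − P(present | H) for each absent indicator):
  data exfiltration: 0.39 × 0.14 × (1 − 0.34) × 0.16 = 0.0057658
  DDoS probe: 0.08 × 0.95 × (1 − 0.52) × 0.21 = 0.0076608
Odds(data exfiltration : DDoS probe) = 0.0057658 / 0.0076608 ≈ 0.753.

0.753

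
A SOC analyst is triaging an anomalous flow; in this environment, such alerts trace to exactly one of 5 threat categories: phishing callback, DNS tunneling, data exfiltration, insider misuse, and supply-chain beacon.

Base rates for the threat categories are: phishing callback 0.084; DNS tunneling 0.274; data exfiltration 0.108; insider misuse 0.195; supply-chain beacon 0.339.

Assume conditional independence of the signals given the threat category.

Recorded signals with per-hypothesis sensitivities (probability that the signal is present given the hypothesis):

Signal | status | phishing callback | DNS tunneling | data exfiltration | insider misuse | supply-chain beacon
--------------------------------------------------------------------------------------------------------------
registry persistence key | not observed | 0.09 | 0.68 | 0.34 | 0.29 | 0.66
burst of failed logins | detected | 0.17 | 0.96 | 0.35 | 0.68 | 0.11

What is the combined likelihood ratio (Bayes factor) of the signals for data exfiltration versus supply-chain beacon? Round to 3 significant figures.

Joint likelihood of the signal pattern under each hypothesis (using 1 − P(present | H) for each absent signal):
  data exfiltration: (1 − 0.34) × 0.35 = 0.231
  supply-chain beacon: (1 − 0.66) × 0.11 = 0.0374
Bayes factor = 0.231 / 0.0374 ≈ 6.18

6.18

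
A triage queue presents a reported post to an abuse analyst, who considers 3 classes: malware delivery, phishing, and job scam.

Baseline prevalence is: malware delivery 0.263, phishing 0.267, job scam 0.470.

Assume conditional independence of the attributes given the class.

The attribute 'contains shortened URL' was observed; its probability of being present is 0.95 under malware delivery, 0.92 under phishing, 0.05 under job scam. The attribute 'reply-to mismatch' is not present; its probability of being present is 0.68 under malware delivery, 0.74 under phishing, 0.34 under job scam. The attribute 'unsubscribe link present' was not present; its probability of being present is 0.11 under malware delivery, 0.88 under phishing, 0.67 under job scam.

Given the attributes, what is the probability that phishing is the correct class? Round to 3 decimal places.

For each hypothesis, the unnormalized posterior weight is prior × product of the attribute likelihoods (using 1 − P(present | H) for each absent attribute):
  malware delivery: 0.263 × 0.95 × (1 − 0.68) × (1 − 0.11) = 0.071157
  phishing: 0.267 × 0.92 × (1 − 0.74) × (1 − 0.88) = 0.007664
  job scam: 0.470 × 0.05 × (1 − 0.34) × (1 − 0.67) = 0.0051183
Marginal likelihood of the evidence = 0.08394.
P(phishing | evidence) = 0.007664 / 0.08394 ≈ 0.091.

0.091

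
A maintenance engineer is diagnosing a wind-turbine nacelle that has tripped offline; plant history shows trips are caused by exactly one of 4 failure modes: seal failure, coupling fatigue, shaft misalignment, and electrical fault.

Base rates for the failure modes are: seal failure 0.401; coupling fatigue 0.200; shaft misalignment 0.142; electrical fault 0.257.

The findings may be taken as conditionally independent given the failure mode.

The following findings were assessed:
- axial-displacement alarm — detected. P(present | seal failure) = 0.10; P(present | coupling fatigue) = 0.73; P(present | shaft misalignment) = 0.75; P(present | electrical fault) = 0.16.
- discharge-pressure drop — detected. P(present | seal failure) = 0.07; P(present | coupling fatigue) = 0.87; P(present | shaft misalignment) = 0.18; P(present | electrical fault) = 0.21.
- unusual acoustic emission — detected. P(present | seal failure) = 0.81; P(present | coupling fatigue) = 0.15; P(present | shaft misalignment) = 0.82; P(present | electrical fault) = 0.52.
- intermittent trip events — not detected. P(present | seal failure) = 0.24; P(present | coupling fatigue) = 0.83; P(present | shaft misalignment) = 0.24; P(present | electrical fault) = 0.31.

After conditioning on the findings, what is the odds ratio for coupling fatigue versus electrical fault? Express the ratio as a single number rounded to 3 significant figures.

Posterior odds equal prior odds times the likelihood ratio; only the two competing hypotheses matter (using 1 − P(present | H) for each absent finding).
  coupling fatigue: 0.200 × 0.73 × 0.87 × 0.15 × (1 − 0.83) = 0.003239
  electrical fault: 0.257 × 0.16 × 0.21 × 0.52 × (1 − 0.31) = 0.0030983
Odds(coupling fatigue : electrical fault) = 0.003239 / 0.0030983 ≈ 1.05.

1.05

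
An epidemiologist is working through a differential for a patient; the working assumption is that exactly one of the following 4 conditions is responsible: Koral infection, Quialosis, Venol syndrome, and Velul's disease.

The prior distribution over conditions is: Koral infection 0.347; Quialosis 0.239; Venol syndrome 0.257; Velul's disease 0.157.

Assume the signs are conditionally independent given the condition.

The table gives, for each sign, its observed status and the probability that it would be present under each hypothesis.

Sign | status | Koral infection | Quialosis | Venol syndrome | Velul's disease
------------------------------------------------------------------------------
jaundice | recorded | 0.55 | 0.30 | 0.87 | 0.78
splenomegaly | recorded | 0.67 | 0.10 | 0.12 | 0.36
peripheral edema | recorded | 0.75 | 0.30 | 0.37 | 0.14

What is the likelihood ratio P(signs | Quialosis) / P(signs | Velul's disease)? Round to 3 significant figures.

0.229

Take the product of per-sign likelihoods under each hypothesis, then divide.
  Quialosis: 0.30 × 0.10 × 0.30 = 0.009
  Velul's disease: 0.78 × 0.36 × 0.14 = 0.039312
Bayes factor = 0.009 / 0.039312 ≈ 0.229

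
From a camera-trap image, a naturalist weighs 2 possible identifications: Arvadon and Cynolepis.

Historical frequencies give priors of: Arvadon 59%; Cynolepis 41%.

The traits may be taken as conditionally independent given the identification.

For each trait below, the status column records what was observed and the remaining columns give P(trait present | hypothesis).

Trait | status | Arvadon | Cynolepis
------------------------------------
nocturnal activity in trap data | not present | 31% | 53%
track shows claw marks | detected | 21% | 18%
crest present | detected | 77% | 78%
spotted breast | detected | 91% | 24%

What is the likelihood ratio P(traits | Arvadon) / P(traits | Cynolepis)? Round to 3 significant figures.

The Bayes factor is the ratio of the joint likelihoods of the trait pattern under the two hypotheses (using 1 − P(present | H) for each absent trait).
  Arvadon: (1 − 0.31) × 0.21 × 0.77 × 0.91 = 0.10153
  Cynolepis: (1 − 0.53) × 0.18 × 0.78 × 0.24 = 0.015837
Bayes factor = 0.10153 / 0.015837 ≈ 6.41

6.41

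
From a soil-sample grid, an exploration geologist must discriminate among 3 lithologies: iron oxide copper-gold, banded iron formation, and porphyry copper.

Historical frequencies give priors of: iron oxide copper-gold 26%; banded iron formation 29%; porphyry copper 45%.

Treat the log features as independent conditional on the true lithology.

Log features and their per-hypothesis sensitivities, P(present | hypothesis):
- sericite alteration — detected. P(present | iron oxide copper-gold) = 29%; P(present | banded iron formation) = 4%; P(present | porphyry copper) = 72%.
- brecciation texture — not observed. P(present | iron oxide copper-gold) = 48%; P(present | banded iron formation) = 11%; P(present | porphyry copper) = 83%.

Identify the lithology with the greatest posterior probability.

Multiply each prior by the joint likelihood of the log feature pattern (using 1 − P(present | H) for each absent log feature):
  iron oxide copper-gold: 0.26 × 0.29 × (1 − 0.48) = 0.039208
  banded iron formation: 0.29 × 0.04 × (1 − 0.11) = 0.010324
  porphyry copper: 0.45 × 0.72 × (1 − 0.83) = 0.05508
The unnormalized weights sum to 0.10461.
P(iron oxide copper-gold | evidence) ≈ 0.039208 / 0.10461 ≈ 0.375
P(banded iron formation | evidence) ≈ 0.010324 / 0.10461 ≈ 0.099
P(porphyry copper | evidence) ≈ 0.05508 / 0.10461 ≈ 0.527
The largest is 0.527, so porphyry copper is most probable.

porphyry copper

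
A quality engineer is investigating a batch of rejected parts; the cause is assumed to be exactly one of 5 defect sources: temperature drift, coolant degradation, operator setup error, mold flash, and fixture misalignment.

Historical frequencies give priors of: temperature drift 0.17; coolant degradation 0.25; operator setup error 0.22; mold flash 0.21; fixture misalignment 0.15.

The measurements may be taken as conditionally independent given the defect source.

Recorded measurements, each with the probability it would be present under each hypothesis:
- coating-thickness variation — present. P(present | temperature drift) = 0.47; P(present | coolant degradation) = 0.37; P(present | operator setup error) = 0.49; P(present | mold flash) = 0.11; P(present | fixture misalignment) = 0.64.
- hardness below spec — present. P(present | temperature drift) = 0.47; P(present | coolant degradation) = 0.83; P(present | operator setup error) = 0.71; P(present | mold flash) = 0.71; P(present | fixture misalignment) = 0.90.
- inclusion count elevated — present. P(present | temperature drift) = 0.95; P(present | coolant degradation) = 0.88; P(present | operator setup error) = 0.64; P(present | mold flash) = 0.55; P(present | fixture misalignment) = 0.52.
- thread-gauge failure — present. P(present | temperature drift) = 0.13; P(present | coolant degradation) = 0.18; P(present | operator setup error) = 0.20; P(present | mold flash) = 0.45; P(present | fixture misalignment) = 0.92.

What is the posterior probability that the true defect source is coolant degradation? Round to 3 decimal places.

0.169

By Bayes' rule with conditional independence, the unnormalized weight for each hypothesis is prior × ∏ likelihoods:
  temperature drift: 0.17 × 0.47 × 0.47 × 0.95 × 0.13 = 0.0046378
  coolant degradation: 0.25 × 0.37 × 0.83 × 0.88 × 0.18 = 0.012161
  operator setup error: 0.22 × 0.49 × 0.71 × 0.64 × 0.20 = 0.0097969
  mold flash: 0.21 × 0.11 × 0.71 × 0.55 × 0.45 = 0.0040592
  fixture misalignment: 0.15 × 0.64 × 0.90 × 0.52 × 0.92 = 0.041334
Marginal likelihood of the evidence = 0.071989.
P(coolant degradation | evidence) = 0.012161 / 0.071989 ≈ 0.169.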